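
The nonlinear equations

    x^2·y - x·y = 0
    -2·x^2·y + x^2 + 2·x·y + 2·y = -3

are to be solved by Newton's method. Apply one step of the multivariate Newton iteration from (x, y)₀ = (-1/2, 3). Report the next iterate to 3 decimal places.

At (-1/2, 3): F = (2.250, 4.750).
Jacobian J = [[2·x·y - y, x^2 - x], [-4·x·y + 2·x + 2·y, -2·x^2 + 2·x + 2]].
At the point, J = [[-6.000, 0.750], [11.000, 0.500]] (det J = -11.250).
Solving J·Δ = −F gives Δ = (-0.217, -4.733).
Then the next iterate is (x, y)₁ = (-0.717, -1.733).

(-0.717, -1.733)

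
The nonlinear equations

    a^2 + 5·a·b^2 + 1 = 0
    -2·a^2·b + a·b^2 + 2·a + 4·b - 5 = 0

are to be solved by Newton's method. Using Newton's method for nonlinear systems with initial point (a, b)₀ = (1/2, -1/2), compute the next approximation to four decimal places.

At (1/2, -1/2): F = (1.8750, -5.6250).
Jacobian J = [[2·a + 5·b^2, 10·a·b], [-4·a·b + b^2 + 2, -2·a^2 + 2·a·b + 4]].
At the point, J = [[2.2500, -2.5000], [3.2500, 3.0000]] (det J = 14.8750).
Solving J·Δ = −F gives Δ = (0.5672, 1.2605).
Then the next iterate is (a, b)₁ = (1.0672, 0.7605).

(1.0672, 0.7605)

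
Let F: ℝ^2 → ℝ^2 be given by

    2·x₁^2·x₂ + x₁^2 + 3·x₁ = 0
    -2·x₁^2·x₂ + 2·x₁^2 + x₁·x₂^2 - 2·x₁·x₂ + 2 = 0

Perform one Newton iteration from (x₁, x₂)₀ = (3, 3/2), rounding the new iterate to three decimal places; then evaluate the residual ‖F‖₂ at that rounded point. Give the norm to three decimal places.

10.009

At (3, 3/2): F = (45.000, -9.250).
Jacobian J = [[4·x₁·x₂ + 2·x₁ + 3, 2·x₁^2], [-4·x₁·x₂ + 4·x₁ + x₂^2 - 2·x₂, -2·x₁^2 + 2·x₁·x₂ - 2·x₁]].
At the point, J = [[27.000, 18.000], [-6.750, -15.000]] (det J = -283.500).
Solving J·Δ = −F gives Δ = (-1.794, 0.190).
Then the next iterate is (x₁, x₂)₁ = (1.206, 1.690).
Re-evaluating at (1.206, 1.690): F = (9.98843, -0.63895), so ‖F‖₂ = 10.009.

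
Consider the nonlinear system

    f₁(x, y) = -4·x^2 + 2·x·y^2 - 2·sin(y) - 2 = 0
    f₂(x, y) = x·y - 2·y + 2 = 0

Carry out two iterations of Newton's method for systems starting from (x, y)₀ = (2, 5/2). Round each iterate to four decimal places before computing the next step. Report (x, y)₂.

(1.0050, 1.9877)

At (2, 5/2): F = (5.803056, 2.0000).
Jacobian J = [[-8·x + 2·y^2, 4·x·y - 2·cos(y)], [y, x - 2]].
At the point, J = [[-3.5000, 21.602287], [2.5000, 0.0000]] (det J = -54.005718).
Solving J·Δ = −F gives Δ = (-0.8000, -0.3982).
Then the next iterate is (x, y)₁ = (1.2000, 2.1018).
Round to (1.2000, 2.1018) and repeat: F = (1.117553, 0.318560), J = [[-0.764874, 11.101438], [2.1018, -0.8000]].
Δ = (-0.1950, -0.1141), so (x, y)₂ = (1.0050, 1.9877).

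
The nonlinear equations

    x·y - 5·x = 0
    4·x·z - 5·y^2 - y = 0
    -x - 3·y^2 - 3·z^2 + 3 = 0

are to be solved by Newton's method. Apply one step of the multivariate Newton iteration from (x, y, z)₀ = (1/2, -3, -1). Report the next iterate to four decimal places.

(0.0906, -1.5508, -0.8326)

At (1/2, -3, -1): F = (-4.0000, -44.0000, -27.5000).
Jacobian J = [[y - 5, x, 0], [4·z, -10·y - 1, 4·x], [-1, -6·y, -6·z]].
At the point, J = [[-8.0000, 0.5000, 0.0000], [-4.0000, 29.0000, 2.0000], [-1.0000, 18.0000, 6.0000]] (det J = -1093.0000).
Solving J·Δ = −F gives Δ = (-0.4094, 1.4492, 0.1674).
Then the next iterate is (x, y, z)₁ = (0.0906, -1.5508, -0.8326).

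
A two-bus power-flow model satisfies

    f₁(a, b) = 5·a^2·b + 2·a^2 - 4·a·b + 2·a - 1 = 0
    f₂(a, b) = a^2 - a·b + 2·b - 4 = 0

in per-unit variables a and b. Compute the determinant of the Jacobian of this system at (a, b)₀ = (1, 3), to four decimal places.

25.0000

J = [[10·a·b + 4·a - 4·b + 2, 5·a^2 - 4·a], [2·a - b, -a + 2]].
At the point, J = [[24.0000, 1.0000], [-1.0000, 1.0000]].
det J = 25.0000.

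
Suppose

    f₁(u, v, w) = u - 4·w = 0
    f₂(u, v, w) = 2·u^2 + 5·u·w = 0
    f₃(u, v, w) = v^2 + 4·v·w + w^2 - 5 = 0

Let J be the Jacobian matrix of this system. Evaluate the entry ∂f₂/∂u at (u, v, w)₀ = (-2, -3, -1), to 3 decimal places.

-13.000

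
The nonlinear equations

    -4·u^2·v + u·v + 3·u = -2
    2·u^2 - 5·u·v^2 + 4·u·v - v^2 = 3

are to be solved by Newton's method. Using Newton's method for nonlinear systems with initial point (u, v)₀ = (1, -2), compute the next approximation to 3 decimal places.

(0.483, -1.265)

At (1, -2): F = (11.000, -33.000).
Jacobian J = [[-8·u·v + v + 3, -4·u^2 + u], [4·u - 5·v^2 + 4·v, -10·u·v + 4·u - 2·v]].
At the point, J = [[17.000, -3.000], [-24.000, 28.000]] (det J = 404.000).
Solving J·Δ = −F gives Δ = (-0.517, 0.735).
Then the next iterate is (u, v)₁ = (0.483, -1.265).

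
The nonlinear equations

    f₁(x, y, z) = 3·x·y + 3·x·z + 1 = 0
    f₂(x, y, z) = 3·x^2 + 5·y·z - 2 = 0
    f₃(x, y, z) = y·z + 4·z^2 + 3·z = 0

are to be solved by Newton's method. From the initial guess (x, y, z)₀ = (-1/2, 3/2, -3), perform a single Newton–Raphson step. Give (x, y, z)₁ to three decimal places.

At (-1/2, 3/2, -3): F = (3.250, -23.750, 22.500).
Jacobian J = [[3·y + 3·z, 3·x, 3·x], [6·x, 5·z, 5·y], [0, z, y + 8·z + 3]].
At the point, J = [[-4.500, -1.500, -1.500], [-3.000, -15.000, 7.500], [0.000, -3.000, -19.500]] (det J = -1343.250).
Solving J·Δ = −F gives Δ = (0.634, -1.052, 1.316).
Then the next iterate is (x, y, z)₁ = (0.134, 0.448, -1.684).

(0.134, 0.448, -1.684)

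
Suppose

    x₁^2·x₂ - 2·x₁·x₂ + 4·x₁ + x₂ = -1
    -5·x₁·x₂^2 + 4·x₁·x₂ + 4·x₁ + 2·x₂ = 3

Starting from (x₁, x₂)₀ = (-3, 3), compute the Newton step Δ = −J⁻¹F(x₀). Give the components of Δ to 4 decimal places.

(1.3380, -0.6400)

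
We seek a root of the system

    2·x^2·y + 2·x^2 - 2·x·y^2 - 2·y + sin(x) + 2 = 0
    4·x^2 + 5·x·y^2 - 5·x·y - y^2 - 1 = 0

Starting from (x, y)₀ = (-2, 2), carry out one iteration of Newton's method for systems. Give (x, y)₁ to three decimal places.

At (-2, 2): F = (37.09070, -9.000).
Jacobian J = [[4·x·y + 4·x - 2·y^2 + cos(x), 2·x^2 - 4·x·y - 2], [8·x + 5·y^2 - 5·y, 10·x·y - 5·x - 2·y]].
At the point, J = [[-32.41615, 22.000], [-6.000, -34.000]] (det J = 1234.14899).
Solving J·Δ = −F gives Δ = (0.861, -0.417).
Then the next iterate is (x, y)₁ = (-1.139, 1.583).

(-1.139, 1.583)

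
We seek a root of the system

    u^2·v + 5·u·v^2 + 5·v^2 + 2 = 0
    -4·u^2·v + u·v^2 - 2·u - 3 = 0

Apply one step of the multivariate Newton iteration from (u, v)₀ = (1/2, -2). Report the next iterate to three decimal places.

At (1/2, -2): F = (31.500, 0.000).
Jacobian J = [[2·u·v + 5·v^2, u^2 + 10·u·v + 10·v], [-8·u·v + v^2 - 2, -4·u^2 + 2·u·v]].
At the point, J = [[18.000, -29.750], [10.000, -3.000]] (det J = 243.500).
Solving J·Δ = −F gives Δ = (0.388, 1.294).
Then the next iterate is (u, v)₁ = (0.888, -0.706).

(0.888, -0.706)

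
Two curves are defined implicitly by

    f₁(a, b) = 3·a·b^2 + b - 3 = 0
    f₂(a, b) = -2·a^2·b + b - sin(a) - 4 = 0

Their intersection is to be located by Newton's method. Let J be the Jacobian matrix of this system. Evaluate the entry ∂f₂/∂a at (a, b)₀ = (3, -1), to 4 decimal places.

∂f₂/∂a = -4·a·b - cos(a).
At (3, -1) this is 12.9900.

12.9900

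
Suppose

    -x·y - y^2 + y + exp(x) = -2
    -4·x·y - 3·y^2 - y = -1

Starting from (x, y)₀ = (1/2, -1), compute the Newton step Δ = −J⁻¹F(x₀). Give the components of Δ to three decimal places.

(1.921, -2.895)

At (1/2, -1): F = (2.14872, 1.000).
Jacobian J = [[-y + exp(x), -x - 2·y + 1], [-4·y, -4·x - 6·y - 1]].
At the point, J = [[2.64872, 2.500], [4.000, 3.000]] (det J = -2.05384).
Solving J·Δ = −F gives Δ = (1.921, -2.895).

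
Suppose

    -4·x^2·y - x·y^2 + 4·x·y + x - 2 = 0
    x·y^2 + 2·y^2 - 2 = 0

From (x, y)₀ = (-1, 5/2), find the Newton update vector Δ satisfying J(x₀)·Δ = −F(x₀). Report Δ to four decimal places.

(0.4982, -1.4728)

At (-1, 5/2): F = (-16.7500, 4.2500).
Jacobian J = [[-8·x·y - y^2 + 4·y + 1, -4·x^2 - 2·x·y + 4·x], [y^2, 2·x·y + 4·y]].
At the point, J = [[24.7500, -3.0000], [6.2500, 5.0000]] (det J = 142.5000).
Solving J·Δ = −F gives Δ = (0.4982, -1.4728).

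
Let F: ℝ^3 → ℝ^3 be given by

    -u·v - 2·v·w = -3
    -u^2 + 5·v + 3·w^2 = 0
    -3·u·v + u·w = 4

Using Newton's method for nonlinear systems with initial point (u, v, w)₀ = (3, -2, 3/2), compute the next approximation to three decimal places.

(4.143, 1.135, 1.881)

At (3, -2, 3/2): F = (15.000, -12.250, 18.500).
Jacobian J = [[-v, -u - 2·w, -2·v], [-2·u, 5, 6·w], [-3·v + w, -3·u, u]].
At the point, J = [[2.000, -6.000, 4.000], [-6.000, 5.000, 9.000], [7.500, -9.000, 3.000]] (det J = -255.000).
Solving J·Δ = −F gives Δ = (1.143, 3.135, 0.381).
Then the next iterate is (u, v, w)₁ = (4.143, 1.135, 1.881).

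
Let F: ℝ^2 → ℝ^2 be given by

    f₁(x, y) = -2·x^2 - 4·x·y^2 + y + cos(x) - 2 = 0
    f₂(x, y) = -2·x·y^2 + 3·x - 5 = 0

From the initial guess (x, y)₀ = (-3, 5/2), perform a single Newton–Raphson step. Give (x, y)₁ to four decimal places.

At (-3, 5/2): F = (56.510008, 23.5000).
Jacobian J = [[-4·x - 4·y^2 - sin(x), -8·x·y + 1], [-2·y^2 + 3, -4·x·y]].
At the point, J = [[-12.858880, 61.0000], [-9.5000, 30.0000]] (det J = 193.733600).
Solving J·Δ = −F gives Δ = (-1.3513, -1.2113).
Then the next iterate is (x, y)₁ = (-4.3513, 1.2887).

(-4.3513, 1.2887)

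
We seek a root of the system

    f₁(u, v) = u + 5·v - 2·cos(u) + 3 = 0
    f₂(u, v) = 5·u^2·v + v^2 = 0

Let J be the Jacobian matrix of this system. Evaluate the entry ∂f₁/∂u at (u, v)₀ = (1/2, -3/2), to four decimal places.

∂f₁/∂u = 2·sin(u) + 1.
At (1/2, -3/2) this is 1.9589.

1.9589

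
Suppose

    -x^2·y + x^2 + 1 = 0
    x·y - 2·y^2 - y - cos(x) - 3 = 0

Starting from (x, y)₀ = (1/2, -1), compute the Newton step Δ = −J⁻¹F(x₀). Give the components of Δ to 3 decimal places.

At (1/2, -1): F = (1.500, -5.37758).
Jacobian J = [[-2·x·y + 2·x, -x^2], [y + sin(x), x - 4·y - 1]].
At the point, J = [[2.000, -0.250], [-0.52057, 3.500]] (det J = 6.86986).
Solving J·Δ = −F gives Δ = (-0.569, 1.452).

(-0.569, 1.452)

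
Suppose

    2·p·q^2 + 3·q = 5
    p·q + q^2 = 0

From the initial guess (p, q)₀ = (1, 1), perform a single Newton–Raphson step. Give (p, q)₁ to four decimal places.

At (1, 1): F = (0.0000, 2.0000).
Jacobian J = [[2·q^2, 4·p·q + 3], [q, p + 2·q]].
At the point, J = [[2.0000, 7.0000], [1.0000, 3.0000]] (det J = -1.0000).
Solving J·Δ = −F gives Δ = (-14.0000, 4.0000).
Then the next iterate is (p, q)₁ = (-13.0000, 5.0000).

(-13.0000, 5.0000)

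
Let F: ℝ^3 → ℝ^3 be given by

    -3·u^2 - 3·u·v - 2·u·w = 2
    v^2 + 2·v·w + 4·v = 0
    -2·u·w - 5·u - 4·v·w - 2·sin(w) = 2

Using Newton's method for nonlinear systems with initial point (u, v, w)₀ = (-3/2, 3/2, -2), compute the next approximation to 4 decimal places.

At (-3/2, 3/2, -2): F = (-8.0000, 2.2500, 13.318595).
Jacobian J = [[-6·u - 3·v - 2·w, -3·u, -2·u], [0, 2·v + 2·w + 4, 2·v], [-2·w - 5, -4·w, -2·u - 4·v - 2·cos(w)]].
At the point, J = [[8.5000, 4.5000, 3.0000], [0.0000, 3.0000, 3.0000], [-1.0000, 8.0000, -2.167706]] (det J = -263.776511).
Solving J·Δ = −F gives Δ = (1.4403, -1.3281, 0.5781).
Then the next iterate is (u, v, w)₁ = (-0.0597, 0.1719, -1.4219).

(-0.0597, 0.1719, -1.4219)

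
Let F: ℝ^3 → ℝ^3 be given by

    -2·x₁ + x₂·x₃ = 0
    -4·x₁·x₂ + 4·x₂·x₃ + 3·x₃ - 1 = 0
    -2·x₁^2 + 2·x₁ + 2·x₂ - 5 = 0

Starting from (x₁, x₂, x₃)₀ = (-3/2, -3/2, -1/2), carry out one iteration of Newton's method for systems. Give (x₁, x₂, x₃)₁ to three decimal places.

At (-3/2, -3/2, -1/2): F = (3.750, -8.500, -15.500).
Jacobian J = [[-2, x₃, x₂], [-4·x₂, -4·x₁ + 4·x₃, 4·x₂ + 3], [-4·x₁ + 2, 2, 0]].
At the point, J = [[-2.000, -0.500, -1.500], [6.000, 4.000, -3.000], [8.000, 2.000, 0.000]] (det J = 30.000).
Solving J·Δ = −F gives Δ = (2.275, -1.350, -0.083).
Then the next iterate is (x₁, x₂, x₃)₁ = (0.775, -2.850, -0.583).

(0.775, -2.850, -0.583)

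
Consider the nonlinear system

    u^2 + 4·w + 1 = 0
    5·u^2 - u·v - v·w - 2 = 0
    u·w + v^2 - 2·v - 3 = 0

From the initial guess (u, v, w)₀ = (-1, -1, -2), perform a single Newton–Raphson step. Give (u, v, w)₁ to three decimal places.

(-0.819, -0.988, -0.410)

At (-1, -1, -2): F = (-6.000, 0.000, 2.000).
Jacobian J = [[2·u, 0, 4], [10·u - v, -u - w, -v], [w, 2·v - 2, u]].
At the point, J = [[-2.000, 0.000, 4.000], [-9.000, 3.000, 1.000], [-2.000, -4.000, -1.000]] (det J = 166.000).
Solving J·Δ = −F gives Δ = (0.181, 0.012, 1.590).
Then the next iterate is (u, v, w)₁ = (-0.819, -0.988, -0.410).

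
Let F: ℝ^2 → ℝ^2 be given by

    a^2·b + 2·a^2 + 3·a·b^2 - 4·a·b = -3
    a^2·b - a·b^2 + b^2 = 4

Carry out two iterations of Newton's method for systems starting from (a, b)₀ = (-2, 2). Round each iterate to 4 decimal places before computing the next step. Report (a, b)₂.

At (-2, 2): F = (11.0000, 16.0000).
Jacobian J = [[2·a·b + 4·a + 3·b^2 - 4·b, a^2 + 6·a·b - 4·a], [2·a·b - b^2, a^2 - 2·a·b + 2·b]].
At the point, J = [[-12.0000, -12.0000], [-12.0000, 16.0000]] (det J = -336.0000).
Solving J·Δ = −F gives Δ = (1.0952, -0.1786).
Then the next iterate is (a, b)₁ = (-0.9048, 1.8214).
Round to (-0.9048, 1.8214) and repeat: F = (3.715433, 3.810283), J = [[-4.248312, -5.450153], [-6.613503, 7.757468]].
Δ = (0.7187, 0.1215), so (a, b)₂ = (-0.1861, 1.9429).

(-0.1861, 1.9429)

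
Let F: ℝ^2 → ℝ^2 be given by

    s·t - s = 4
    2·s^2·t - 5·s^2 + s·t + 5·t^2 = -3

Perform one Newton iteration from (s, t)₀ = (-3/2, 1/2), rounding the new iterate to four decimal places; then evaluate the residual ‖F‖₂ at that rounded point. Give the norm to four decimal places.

25.0507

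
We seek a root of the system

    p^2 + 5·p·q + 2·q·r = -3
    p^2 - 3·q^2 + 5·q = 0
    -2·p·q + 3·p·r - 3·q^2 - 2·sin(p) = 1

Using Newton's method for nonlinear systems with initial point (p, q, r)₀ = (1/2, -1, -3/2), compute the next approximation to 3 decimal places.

(0.482, -0.294, 0.234)

At (1/2, -1, -3/2): F = (3.750, -7.750, -6.20885).
Jacobian J = [[2·p + 5·q, 5·p + 2·r, 2·q], [2·p, -6·q + 5, 0], [-2·q + 3·r - 2·cos(p), -2·p - 6·q, 3·p]].
At the point, J = [[-4.000, -0.500, -2.000], [1.000, 11.000, 0.000], [-4.25517, 5.000, 1.500]] (det J = -168.86363).
Solving J·Δ = −F gives Δ = (-0.018, 0.706, 1.734).
Then the next iterate is (p, q, r)₁ = (0.482, -0.294, 0.234).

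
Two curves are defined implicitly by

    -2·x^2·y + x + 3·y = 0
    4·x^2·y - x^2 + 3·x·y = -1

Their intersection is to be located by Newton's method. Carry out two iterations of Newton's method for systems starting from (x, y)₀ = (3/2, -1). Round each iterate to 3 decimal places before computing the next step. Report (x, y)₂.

(0.698, -0.270)

At (3/2, -1): F = (3.000, -14.750).
Jacobian J = [[-4·x·y + 1, -2·x^2 + 3], [8·x·y - 2·x + 3·y, 4·x^2 + 3·x]].
At the point, J = [[7.000, -1.500], [-18.000, 13.500]] (det J = 67.500).
Solving J·Δ = −F gives Δ = (-0.272, 0.730).
Then the next iterate is (x, y)₁ = (1.228, -0.270).
Round to (1.228, -0.270) and repeat: F = (1.23231, -3.13129), J = [[2.32624, -0.01597], [-5.91848, 9.71594]].
Δ = (-0.530, 0.000), so (x, y)₂ = (0.698, -0.270).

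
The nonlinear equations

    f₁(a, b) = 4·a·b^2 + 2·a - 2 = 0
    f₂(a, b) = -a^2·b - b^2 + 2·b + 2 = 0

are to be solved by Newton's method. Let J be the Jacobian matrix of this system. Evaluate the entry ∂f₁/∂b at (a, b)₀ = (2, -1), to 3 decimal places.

-16.000

∂f₁/∂b = 8·a·b.
At (2, -1) this is -16.000.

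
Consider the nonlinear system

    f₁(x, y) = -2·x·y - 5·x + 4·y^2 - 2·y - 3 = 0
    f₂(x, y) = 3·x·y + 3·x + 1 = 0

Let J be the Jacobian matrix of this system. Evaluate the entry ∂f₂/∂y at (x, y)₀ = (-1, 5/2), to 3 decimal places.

∂f₂/∂y = 3·x.
At (-1, 5/2) this is -3.000.

-3.000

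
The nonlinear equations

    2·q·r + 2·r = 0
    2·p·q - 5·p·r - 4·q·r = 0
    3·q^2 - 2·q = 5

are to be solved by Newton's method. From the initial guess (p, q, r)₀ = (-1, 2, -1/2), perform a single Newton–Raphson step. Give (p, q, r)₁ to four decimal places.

(-0.4077, 1.7000, -0.0500)

At (-1, 2, -1/2): F = (-3.0000, -2.5000, 3.0000).
Jacobian J = [[0, 2·r, 2·q + 2], [2·q - 5·r, 2·p - 4·r, -5·p - 4·q], [0, 6·q - 2, 0]].
At the point, J = [[0.0000, -1.0000, 6.0000], [6.5000, 0.0000, -3.0000], [0.0000, 10.0000, 0.0000]] (det J = 390.0000).
Solving J·Δ = −F gives Δ = (0.5923, -0.3000, 0.4500).
Then the next iterate is (p, q, r)₁ = (-0.4077, 1.7000, -0.0500).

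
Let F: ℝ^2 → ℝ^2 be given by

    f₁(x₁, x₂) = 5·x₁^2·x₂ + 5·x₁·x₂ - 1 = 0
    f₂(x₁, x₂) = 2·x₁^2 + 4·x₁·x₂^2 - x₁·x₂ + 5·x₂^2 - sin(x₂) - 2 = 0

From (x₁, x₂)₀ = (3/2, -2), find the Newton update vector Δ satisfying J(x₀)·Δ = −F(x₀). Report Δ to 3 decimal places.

(-0.584, 0.807)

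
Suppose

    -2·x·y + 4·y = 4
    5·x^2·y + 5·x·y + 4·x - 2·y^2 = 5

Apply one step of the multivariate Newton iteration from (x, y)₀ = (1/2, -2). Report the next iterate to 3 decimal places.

(1.153, 0.463)

At (1/2, -2): F = (-10.000, -18.500).
Jacobian J = [[-2·y, -2·x + 4], [10·x·y + 5·y + 4, 5·x^2 + 5·x - 4·y]].
At the point, J = [[4.000, 3.000], [-16.000, 11.750]] (det J = 95.000).
Solving J·Δ = −F gives Δ = (0.653, 2.463).
Then the next iterate is (x, y)₁ = (1.153, 0.463).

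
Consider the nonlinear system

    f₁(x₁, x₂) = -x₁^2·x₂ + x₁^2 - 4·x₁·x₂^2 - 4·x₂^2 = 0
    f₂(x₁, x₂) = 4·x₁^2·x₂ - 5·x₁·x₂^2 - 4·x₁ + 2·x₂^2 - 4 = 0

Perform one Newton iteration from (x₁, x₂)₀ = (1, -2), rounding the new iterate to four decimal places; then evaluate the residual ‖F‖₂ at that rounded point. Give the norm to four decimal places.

12.9423

At (1, -2): F = (-29.0000, -28.0000).
Jacobian J = [[-2·x₁·x₂ + 2·x₁ - 4·x₂^2, -x₁^2 - 8·x₁·x₂ - 8·x₂], [8·x₁·x₂ - 5·x₂^2 - 4, 4·x₁^2 - 10·x₁·x₂ + 4·x₂]].
At the point, J = [[-10.0000, 31.0000], [-40.0000, 16.0000]] (det J = 1080.0000).
Solving J·Δ = −F gives Δ = (-0.3741, 0.8148).
Then the next iterate is (x₁, x₂)₁ = (0.6259, -1.1852).
Re-evaluating at (0.6259, -1.1852): F = (-8.279547, -9.947420), so ‖F‖₂ = 12.9423.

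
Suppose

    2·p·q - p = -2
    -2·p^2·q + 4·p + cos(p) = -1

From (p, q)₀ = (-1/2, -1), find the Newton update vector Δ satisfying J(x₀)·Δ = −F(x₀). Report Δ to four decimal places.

(0.3449, 2.4654)

At (-1/2, -1): F = (3.5000, 0.377583).
Jacobian J = [[2·q - 1, 2·p], [-4·p·q - sin(p) + 4, -2·p^2]].
At the point, J = [[-3.0000, -1.0000], [2.479426, -0.5000]] (det J = 3.979426).
Solving J·Δ = −F gives Δ = (0.3449, 2.4654).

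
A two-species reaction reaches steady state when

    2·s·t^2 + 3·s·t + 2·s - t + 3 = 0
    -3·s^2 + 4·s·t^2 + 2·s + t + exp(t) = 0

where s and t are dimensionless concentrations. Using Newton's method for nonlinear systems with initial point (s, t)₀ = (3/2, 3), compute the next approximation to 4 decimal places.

At (3/2, 3): F = (43.5000, 73.335537).
Jacobian J = [[2·t^2 + 3·t + 2, 4·s·t + 3·s - 1], [-6·s + 4·t^2 + 2, 8·s·t + exp(t) + 1]].
At the point, J = [[29.0000, 21.5000], [29.0000, 57.085537]] (det J = 1031.980571).
Solving J·Δ = −F gives Δ = (-0.8784, -0.8384).
Then the next iterate is (s, t)₁ = (0.6216, 2.1616).

(0.6216, 2.1616)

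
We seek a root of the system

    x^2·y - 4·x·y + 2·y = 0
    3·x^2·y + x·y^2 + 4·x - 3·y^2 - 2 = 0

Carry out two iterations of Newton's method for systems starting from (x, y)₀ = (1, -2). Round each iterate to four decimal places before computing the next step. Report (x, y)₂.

(0.6594, -0.5179)

At (1, -2): F = (2.0000, -12.0000).
Jacobian J = [[2·x·y - 4·y, x^2 - 4·x + 2], [6·x·y + y^2 + 4, 3·x^2 + 2·x·y - 6·y]].
At the point, J = [[4.0000, -1.0000], [-4.0000, 11.0000]] (det J = 40.0000).
Solving J·Δ = −F gives Δ = (-0.2500, 1.0000).
Then the next iterate is (x, y)₁ = (0.7500, -1.0000).
Round to (0.7500, -1.0000) and repeat: F = (0.4375, -2.9375), J = [[2.5000, -0.4375], [0.5000, 6.1875]].
Δ = (-0.0906, 0.4821), so (x, y)₂ = (0.6594, -0.5179).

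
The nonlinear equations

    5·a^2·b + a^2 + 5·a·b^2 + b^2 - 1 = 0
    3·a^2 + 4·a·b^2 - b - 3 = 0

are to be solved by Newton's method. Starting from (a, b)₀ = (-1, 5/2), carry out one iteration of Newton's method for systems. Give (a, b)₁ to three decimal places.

(-0.234, 1.884)

At (-1, 5/2): F = (-12.500, -27.500).
Jacobian J = [[10·a·b + 2·a + 5·b^2, 5·a^2 + 10·a·b + 2·b], [6·a + 4·b^2, 8·a·b - 1]].
At the point, J = [[4.250, -15.000], [19.000, -21.000]] (det J = 195.750).
Solving J·Δ = −F gives Δ = (0.766, -0.616).
Then the next iterate is (a, b)₁ = (-0.234, 1.884).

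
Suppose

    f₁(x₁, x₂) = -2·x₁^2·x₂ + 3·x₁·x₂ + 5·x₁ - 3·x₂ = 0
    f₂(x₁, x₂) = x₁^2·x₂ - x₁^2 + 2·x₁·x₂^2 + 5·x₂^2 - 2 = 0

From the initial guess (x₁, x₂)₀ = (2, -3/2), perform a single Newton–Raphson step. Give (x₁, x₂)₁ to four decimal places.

(0.8532, -0.8671)

At (2, -3/2): F = (17.5000, 8.2500).
Jacobian J = [[-4·x₁·x₂ + 3·x₂ + 5, -2·x₁^2 + 3·x₁ - 3], [2·x₁·x₂ - 2·x₁ + 2·x₂^2, x₁^2 + 4·x₁·x₂ + 10·x₂]].
At the point, J = [[12.5000, -5.0000], [-5.5000, -23.0000]] (det J = -315.0000).
Solving J·Δ = −F gives Δ = (-1.1468, 0.6329).
Then the next iterate is (x₁, x₂)₁ = (0.8532, -0.8671).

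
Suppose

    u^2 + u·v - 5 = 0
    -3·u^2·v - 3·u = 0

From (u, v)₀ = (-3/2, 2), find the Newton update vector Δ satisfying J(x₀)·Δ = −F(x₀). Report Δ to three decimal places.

(-0.865, -3.256)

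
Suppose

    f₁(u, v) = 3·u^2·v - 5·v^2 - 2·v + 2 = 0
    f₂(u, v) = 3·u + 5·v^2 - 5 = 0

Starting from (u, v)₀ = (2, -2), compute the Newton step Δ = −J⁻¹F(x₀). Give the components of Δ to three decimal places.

(-0.333, 1.000)

At (2, -2): F = (-38.000, 21.000).
Jacobian J = [[6·u·v, 3·u^2 - 10·v - 2], [3, 10·v]].
At the point, J = [[-24.000, 30.000], [3.000, -20.000]] (det J = 390.000).
Solving J·Δ = −F gives Δ = (-0.333, 1.000).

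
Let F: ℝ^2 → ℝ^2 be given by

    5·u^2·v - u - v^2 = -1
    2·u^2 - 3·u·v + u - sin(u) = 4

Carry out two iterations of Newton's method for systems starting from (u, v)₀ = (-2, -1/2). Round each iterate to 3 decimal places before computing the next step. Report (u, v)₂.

(-1.681, -0.193)

At (-2, -1/2): F = (-7.250, -0.09070).
Jacobian J = [[10·u·v - 1, 5·u^2 - 2·v], [4·u - 3·v - cos(u) + 1, -3·u]].
At the point, J = [[9.000, 21.000], [-5.08385, 6.000]] (det J = 160.76092).
Solving J·Δ = −F gives Δ = (0.259, 0.234).
Then the next iterate is (u, v)₁ = (-1.741, -0.266).
Round to (-1.741, -0.266) and repeat: F = (-1.36109, -0.08261), J = [[3.63106, 15.68741], [-4.99662, 5.223]].
Δ = (0.060, 0.073), so (u, v)₂ = (-1.681, -0.193).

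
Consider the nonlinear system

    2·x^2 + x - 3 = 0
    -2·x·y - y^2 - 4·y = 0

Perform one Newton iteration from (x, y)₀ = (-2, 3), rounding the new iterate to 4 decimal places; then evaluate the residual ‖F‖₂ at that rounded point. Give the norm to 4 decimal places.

At (-2, 3): F = (3.0000, -9.0000).
Jacobian J = [[4·x + 1, 0], [-2·y, -2·x - 2·y - 4]].
At the point, J = [[-7.0000, 0.0000], [-6.0000, -6.0000]] (det J = 42.0000).
Solving J·Δ = −F gives Δ = (0.4286, -1.9286).
Then the next iterate is (x, y)₁ = (-1.5714, 1.0714).
Re-evaluating at (-1.5714, 1.0714): F = (0.367196, -2.066302), so ‖F‖₂ = 2.0987.

2.0987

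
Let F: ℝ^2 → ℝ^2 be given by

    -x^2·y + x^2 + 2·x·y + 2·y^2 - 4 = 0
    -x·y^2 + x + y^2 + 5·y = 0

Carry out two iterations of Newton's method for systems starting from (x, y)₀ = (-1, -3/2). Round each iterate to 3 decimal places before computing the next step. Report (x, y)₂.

At (-1, -3/2): F = (6.000, -4.000).
Jacobian J = [[-2·x·y + 2·x + 2·y, -x^2 + 2·x + 4·y], [-y^2 + 1, -2·x·y + 2·y + 5]].
At the point, J = [[-8.000, -9.000], [-1.250, -1.000]] (det J = -3.250).
Solving J·Δ = −F gives Δ = (-12.923, 12.154).
Then the next iterate is (x, y)₁ = (-13.923, 10.654).
Round to (-13.923, 10.654) and repeat: F = (-1945.08307, 1733.22265), J = [[290.13328, -179.07993], [-112.50772, 322.97928]].
Δ = (4.321, -3.861), so (x, y)₂ = (-9.602, 6.793).

(-9.602, 6.793)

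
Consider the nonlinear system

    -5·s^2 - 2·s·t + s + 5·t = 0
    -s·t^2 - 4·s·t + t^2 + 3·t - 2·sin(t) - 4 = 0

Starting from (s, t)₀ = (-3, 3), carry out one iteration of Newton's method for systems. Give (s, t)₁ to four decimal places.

At (-3, 3): F = (-15.0000, 76.717760).
Jacobian J = [[-10·s - 2·t + 1, -2·s + 5], [-t^2 - 4·t, -2·s·t - 4·s + 2·t - 2·cos(t) + 3]].
At the point, J = [[25.0000, 11.0000], [-21.0000, 40.979985]] (det J = 1255.499625).
Solving J·Δ = −F gives Δ = (1.1618, -1.2767).
Then the next iterate is (s, t)₁ = (-1.8382, 1.7233).

(-1.8382, 1.7233)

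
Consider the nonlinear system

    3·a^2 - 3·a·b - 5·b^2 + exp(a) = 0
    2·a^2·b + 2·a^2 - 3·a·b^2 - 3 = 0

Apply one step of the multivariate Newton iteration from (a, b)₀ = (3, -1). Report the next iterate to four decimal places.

(1.7510, -0.7707)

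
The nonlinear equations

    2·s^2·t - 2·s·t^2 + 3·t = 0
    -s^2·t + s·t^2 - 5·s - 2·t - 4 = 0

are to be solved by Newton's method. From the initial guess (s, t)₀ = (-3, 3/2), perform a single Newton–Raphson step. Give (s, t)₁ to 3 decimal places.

(-0.953, 1.527)

At (-3, 3/2): F = (45.000, -12.250).
Jacobian J = [[4·s·t - 2·t^2, 2·s^2 - 4·s·t + 3], [-2·s·t + t^2 - 5, -s^2 + 2·s·t - 2]].
At the point, J = [[-22.500, 39.000], [6.250, -20.000]] (det J = 206.250).
Solving J·Δ = −F gives Δ = (2.047, 0.027).
Then the next iterate is (s, t)₁ = (-0.953, 1.527).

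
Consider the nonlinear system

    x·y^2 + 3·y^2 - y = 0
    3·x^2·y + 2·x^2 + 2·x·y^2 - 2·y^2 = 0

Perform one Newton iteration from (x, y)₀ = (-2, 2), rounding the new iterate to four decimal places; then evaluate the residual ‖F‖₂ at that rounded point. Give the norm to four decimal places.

At (-2, 2): F = (2.0000, 8.0000).
Jacobian J = [[y^2, 2·x·y + 6·y - 1], [6·x·y + 4·x + 2·y^2, 3·x^2 + 4·x·y - 4·y]].
At the point, J = [[4.0000, 3.0000], [-24.0000, -12.0000]] (det J = 24.0000).
Solving J·Δ = −F gives Δ = (2.0000, -3.3333).
Then the next iterate is (x, y)₁ = (0.0000, -1.3333).
Re-evaluating at (0.0000, -1.3333): F = (6.666367, -3.555378), so ‖F‖₂ = 7.5552.

7.5552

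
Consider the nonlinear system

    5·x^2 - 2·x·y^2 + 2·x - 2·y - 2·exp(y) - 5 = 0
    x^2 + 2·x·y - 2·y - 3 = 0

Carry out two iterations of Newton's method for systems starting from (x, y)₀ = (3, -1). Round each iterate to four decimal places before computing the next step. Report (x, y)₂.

At (3, -1): F = (41.264241, 2.0000).
Jacobian J = [[10·x - 2·y^2 + 2, -4·x·y - 2·exp(y) - 2], [2·x + 2·y, 2·x - 2]].
At the point, J = [[30.0000, 9.264241], [4.0000, 4.0000]] (det J = 82.943036).
Solving J·Δ = −F gives Δ = (-1.7666, 1.2666).
Then the next iterate is (x, y)₁ = (1.2334, 0.2666).
Round to (1.2334, 0.2666) and repeat: F = (1.753612, -1.354276), J = [[14.191849, -5.926334], [3.0000, 0.4668]].
Δ = (0.2953, 1.0031), so (x, y)₂ = (1.5287, 1.2697).

(1.5287, 1.2697)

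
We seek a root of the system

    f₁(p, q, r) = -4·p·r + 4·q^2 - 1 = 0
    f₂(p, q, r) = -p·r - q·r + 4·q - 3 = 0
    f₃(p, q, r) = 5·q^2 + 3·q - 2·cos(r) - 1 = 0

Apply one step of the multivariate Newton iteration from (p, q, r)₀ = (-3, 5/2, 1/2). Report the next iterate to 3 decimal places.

(3.022, 1.191, 1.185)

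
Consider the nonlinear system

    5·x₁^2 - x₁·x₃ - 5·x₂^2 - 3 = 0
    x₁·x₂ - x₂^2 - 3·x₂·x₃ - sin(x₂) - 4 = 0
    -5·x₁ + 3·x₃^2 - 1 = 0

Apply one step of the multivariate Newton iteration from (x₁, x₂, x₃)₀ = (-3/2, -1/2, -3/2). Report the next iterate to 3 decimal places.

At (-3/2, -1/2, -3/2): F = (4.750, -5.27057, 13.250).
Jacobian J = [[10·x₁ - x₃, -10·x₂, -x₁], [x₂, x₁ - 2·x₂ - 3·x₃ - cos(x₂), -3·x₂], [-5, 0, 6·x₃]].
At the point, J = [[-13.500, 5.000, 1.500], [-0.500, 3.12242, 1.500], [-5.000, 0.000, -9.000]] (det J = 342.79185).
Solving J·Δ = −F gives Δ = (0.972, 1.396, 0.932).
Then the next iterate is (x₁, x₂, x₃)₁ = (-0.528, 0.896, -0.568).

(-0.528, 0.896, -0.568)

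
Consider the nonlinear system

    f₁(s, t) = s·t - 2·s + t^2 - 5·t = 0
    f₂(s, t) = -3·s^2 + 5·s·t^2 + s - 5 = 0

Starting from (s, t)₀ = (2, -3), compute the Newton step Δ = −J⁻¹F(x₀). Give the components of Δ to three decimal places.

(0.272, 1.404)

At (2, -3): F = (14.000, 75.000).
Jacobian J = [[t - 2, s + 2·t - 5], [-6·s + 5·t^2 + 1, 10·s·t]].
At the point, J = [[-5.000, -9.000], [34.000, -60.000]] (det J = 606.000).
Solving J·Δ = −F gives Δ = (0.272, 1.404).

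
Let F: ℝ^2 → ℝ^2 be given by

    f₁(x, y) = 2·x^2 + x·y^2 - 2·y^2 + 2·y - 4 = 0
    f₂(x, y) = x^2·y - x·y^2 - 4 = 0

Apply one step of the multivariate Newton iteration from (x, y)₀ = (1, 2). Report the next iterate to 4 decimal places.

(0.7500, 0.0000)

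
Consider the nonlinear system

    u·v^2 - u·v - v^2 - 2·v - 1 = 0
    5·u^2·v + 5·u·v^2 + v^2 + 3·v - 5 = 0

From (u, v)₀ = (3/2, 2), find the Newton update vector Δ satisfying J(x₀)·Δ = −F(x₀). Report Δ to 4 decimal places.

(1.1851, -2.4198)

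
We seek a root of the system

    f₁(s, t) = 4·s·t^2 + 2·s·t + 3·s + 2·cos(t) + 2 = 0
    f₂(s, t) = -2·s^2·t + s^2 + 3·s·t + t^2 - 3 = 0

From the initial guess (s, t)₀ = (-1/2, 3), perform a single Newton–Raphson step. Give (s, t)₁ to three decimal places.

At (-1/2, 3): F = (-22.47998, 0.250).
Jacobian J = [[4·t^2 + 2·t + 3, 8·s·t + 2·s - 2·sin(t)], [-4·s·t + 2·s + 3·t, -2·s^2 + 3·s + 2·t]].
At the point, J = [[45.000, -13.28224], [14.000, 4.000]] (det J = 365.95136).
Solving J·Δ = −F gives Δ = (0.237, -0.891).
Then the next iterate is (s, t)₁ = (-0.263, 2.109).

(-0.263, 2.109)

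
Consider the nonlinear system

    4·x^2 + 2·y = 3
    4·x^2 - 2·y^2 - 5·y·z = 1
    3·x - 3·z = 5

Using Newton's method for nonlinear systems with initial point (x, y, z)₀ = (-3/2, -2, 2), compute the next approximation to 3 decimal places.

At (-3/2, -2, 2): F = (2.000, 20.000, -15.500).
Jacobian J = [[8·x, 2, 0], [8·x, -4·y - 5·z, -5·y], [3, 0, -3]].
At the point, J = [[-12.000, 2.000, 0.000], [-12.000, -2.000, 10.000], [3.000, 0.000, -3.000]] (det J = -84.000).
Solving J·Δ = −F gives Δ = (-2.119, -13.714, -7.286).
Then the next iterate is (x, y, z)₁ = (-3.619, -15.714, -5.286).

(-3.619, -15.714, -5.286)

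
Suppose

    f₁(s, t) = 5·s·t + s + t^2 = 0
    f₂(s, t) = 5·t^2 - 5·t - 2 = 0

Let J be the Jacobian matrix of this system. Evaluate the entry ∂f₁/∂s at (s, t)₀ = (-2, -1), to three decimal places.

∂f₁/∂s = 5·t + 1.
At (-2, -1) this is -4.000.

-4.000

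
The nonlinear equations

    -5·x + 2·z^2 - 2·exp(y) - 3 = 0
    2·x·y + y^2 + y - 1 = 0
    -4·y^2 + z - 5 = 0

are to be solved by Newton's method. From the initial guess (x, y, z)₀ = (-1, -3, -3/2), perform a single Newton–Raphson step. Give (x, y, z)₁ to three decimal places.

(-1.175, -1.279, -0.316)

At (-1, -3, -3/2): F = (6.40043, 11.000, -42.500).
Jacobian J = [[-5, -2·exp(y), 4·z], [2·y, 2·x + 2·y + 1, 0], [0, -8·y, 1]].
At the point, J = [[-5.000, -0.09957, -6.000], [-6.000, -7.000, 0.000], [0.000, 24.000, 1.000]] (det J = 898.40256).
Solving J·Δ = −F gives Δ = (-0.175, 1.721, 1.184).
Then the next iterate is (x, y, z)₁ = (-1.175, -1.279, -0.316).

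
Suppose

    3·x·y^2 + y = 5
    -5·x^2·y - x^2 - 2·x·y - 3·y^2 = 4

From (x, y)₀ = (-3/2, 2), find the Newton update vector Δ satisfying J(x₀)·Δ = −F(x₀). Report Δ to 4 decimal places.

(0.6620, -0.7680)

At (-3/2, 2): F = (-21.0000, -34.7500).
Jacobian J = [[3·y^2, 6·x·y + 1], [-10·x·y - 2·x - 2·y, -5·x^2 - 2·x - 6·y]].
At the point, J = [[12.0000, -17.0000], [29.0000, -20.2500]] (det J = 250.0000).
Solving J·Δ = −F gives Δ = (0.6620, -0.7680).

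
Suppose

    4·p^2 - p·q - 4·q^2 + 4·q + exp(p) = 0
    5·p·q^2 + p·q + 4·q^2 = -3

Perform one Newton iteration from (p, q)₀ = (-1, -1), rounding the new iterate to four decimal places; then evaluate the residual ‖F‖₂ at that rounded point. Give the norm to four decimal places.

At (-1, -1): F = (-4.632121, 3.0000).
Jacobian J = [[8·p - q + exp(p), -p - 8·q + 4], [5·q^2 + q, 10·p·q + p + 8·q]].
At the point, J = [[-6.632121, 13.0000], [4.0000, 1.0000]] (det J = -58.632121).
Solving J·Δ = −F gives Δ = (-0.7442, -0.0233).
Then the next iterate is (p, q)₁ = (-1.7442, -1.0233).
Re-evaluating at (-1.7442, -1.0233): F = (2.277108, -0.158722), so ‖F‖₂ = 2.2826.

2.2826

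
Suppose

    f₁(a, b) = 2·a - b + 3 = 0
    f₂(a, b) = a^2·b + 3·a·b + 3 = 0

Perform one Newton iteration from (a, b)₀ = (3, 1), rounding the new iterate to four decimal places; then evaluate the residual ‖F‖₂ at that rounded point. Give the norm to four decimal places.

0.4073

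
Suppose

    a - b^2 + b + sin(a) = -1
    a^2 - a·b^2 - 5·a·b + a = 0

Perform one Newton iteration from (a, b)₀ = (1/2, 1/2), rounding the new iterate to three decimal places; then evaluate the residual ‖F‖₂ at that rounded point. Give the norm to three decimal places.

2.048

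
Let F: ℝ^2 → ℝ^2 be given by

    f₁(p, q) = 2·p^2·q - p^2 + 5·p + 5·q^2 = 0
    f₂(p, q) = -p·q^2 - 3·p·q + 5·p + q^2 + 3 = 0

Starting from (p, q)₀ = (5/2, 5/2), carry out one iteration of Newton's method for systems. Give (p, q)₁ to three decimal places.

(-9.400, 8.600)

At (5/2, 5/2): F = (68.750, -12.625).
Jacobian J = [[4·p·q - 2·p + 5, 2·p^2 + 10·q], [-q^2 - 3·q + 5, -2·p·q - 3·p + 2·q]].
At the point, J = [[25.000, 37.500], [-8.750, -15.000]] (det J = -46.875).
Solving J·Δ = −F gives Δ = (-11.900, 6.100).
Then the next iterate is (p, q)₁ = (-9.400, 8.600).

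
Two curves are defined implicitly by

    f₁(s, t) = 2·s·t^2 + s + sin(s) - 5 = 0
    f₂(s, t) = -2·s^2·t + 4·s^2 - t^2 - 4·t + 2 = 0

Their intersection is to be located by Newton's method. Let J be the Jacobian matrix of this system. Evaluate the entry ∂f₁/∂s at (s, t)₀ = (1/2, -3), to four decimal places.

∂f₁/∂s = 2·t^2 + cos(s) + 1.
At (1/2, -3) this is 19.8776.

19.8776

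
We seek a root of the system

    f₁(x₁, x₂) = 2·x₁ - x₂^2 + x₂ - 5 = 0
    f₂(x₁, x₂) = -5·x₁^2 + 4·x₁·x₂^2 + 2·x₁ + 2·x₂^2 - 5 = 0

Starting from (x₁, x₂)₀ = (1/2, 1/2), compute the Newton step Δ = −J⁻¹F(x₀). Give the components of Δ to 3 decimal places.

(1.875, 2.000)

At (1/2, 1/2): F = (-3.750, -4.250).
Jacobian J = [[2, -2·x₂ + 1], [-10·x₁ + 4·x₂^2 + 2, 8·x₁·x₂ + 4·x₂]].
At the point, J = [[2.000, 0.000], [-2.000, 4.000]] (det J = 8.000).
Solving J·Δ = −F gives Δ = (1.875, 2.000).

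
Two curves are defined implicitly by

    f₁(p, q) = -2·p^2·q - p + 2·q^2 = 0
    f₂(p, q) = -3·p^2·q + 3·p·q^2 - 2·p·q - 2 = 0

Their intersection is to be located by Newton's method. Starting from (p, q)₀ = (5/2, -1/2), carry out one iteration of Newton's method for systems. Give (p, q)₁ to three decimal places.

At (5/2, -1/2): F = (4.250, 11.750).
Jacobian J = [[-4·p·q - 1, -2·p^2 + 4·q], [-6·p·q + 3·q^2 - 2·q, -3·p^2 + 6·p·q - 2·p]].
At the point, J = [[4.000, -14.500], [9.250, -31.250]] (det J = 9.125).
Solving J·Δ = −F gives Δ = (-4.116, -0.842).
Then the next iterate is (p, q)₁ = (-1.616, -1.342).

(-1.616, -1.342)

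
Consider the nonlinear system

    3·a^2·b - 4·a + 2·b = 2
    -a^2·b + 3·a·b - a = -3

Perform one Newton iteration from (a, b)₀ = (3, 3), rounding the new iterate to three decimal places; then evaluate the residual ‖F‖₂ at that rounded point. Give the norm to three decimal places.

At (3, 3): F = (73.000, 0.000).
Jacobian J = [[6·a·b - 4, 3·a^2 + 2], [-2·a·b + 3·b - 1, -a^2 + 3·a]].
At the point, J = [[50.000, 29.000], [-10.000, 0.000]] (det J = 290.000).
Solving J·Δ = −F gives Δ = (0.000, -2.517).
Then the next iterate is (a, b)₁ = (3.000, 0.483).
Re-evaluating at (3.000, 0.483): F = (0.007, 0.000), so ‖F‖₂ = 0.007.

0.007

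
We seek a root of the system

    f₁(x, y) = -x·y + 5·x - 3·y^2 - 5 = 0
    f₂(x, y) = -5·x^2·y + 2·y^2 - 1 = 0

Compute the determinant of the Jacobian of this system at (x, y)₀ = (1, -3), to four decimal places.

J = [[-y + 5, -x - 6·y], [-10·x·y, -5·x^2 + 4·y]].
At the point, J = [[8.0000, 17.0000], [30.0000, -17.0000]].
det J = -646.0000.

-646.0000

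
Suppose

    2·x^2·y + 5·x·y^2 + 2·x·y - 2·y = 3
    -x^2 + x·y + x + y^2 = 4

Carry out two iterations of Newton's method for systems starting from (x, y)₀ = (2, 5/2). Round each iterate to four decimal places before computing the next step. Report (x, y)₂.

At (2, 5/2): F = (84.5000, 5.2500).
Jacobian J = [[4·x·y + 5·y^2 + 2·y, 2·x^2 + 10·x·y + 2·x - 2], [-2·x + y + 1, x + 2·y]].
At the point, J = [[56.2500, 60.0000], [-0.5000, 7.0000]] (det J = 423.7500).
Solving J·Δ = −F gives Δ = (-0.6525, -0.7966).
Then the next iterate is (x, y)₁ = (1.3475, 1.7034).
Round to (1.3475, 1.7034) and repeat: F = (23.919120, 0.728647), J = [[27.095984, 27.279827], [0.0084, 4.7543]].
Δ = (-0.7298, -0.1520), so (x, y)₂ = (0.6177, 1.5514).

(0.6177, 1.5514)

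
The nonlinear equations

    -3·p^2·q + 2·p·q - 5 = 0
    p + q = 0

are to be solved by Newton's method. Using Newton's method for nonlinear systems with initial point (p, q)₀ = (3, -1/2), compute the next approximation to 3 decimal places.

(1.000, -1.000)

At (3, -1/2): F = (5.500, 2.500).
Jacobian J = [[-6·p·q + 2·q, -3·p^2 + 2·p], [1, 1]].
At the point, J = [[8.000, -21.000], [1.000, 1.000]] (det J = 29.000).
Solving J·Δ = −F gives Δ = (-2.000, -0.500).
Then the next iterate is (p, q)₁ = (1.000, -1.000).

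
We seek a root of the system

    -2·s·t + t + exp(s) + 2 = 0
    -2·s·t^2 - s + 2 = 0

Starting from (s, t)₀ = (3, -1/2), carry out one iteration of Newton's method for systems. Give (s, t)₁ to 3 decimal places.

(1.866, -0.367)

At (3, -1/2): F = (24.58554, -2.500).
Jacobian J = [[-2·t + exp(s), -2·s + 1], [-2·t^2 - 1, -4·s·t]].
At the point, J = [[21.08554, -5.000], [-1.500, 6.000]] (det J = 119.01322).
Solving J·Δ = −F gives Δ = (-1.134, 0.133).
Then the next iterate is (s, t)₁ = (1.866, -0.367).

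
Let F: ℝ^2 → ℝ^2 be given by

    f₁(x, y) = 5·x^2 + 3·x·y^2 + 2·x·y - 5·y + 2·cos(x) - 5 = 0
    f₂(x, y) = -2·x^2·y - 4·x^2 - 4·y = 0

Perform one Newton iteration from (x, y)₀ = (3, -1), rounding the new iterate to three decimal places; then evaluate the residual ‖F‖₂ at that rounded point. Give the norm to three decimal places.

At (3, -1): F = (46.02002, -14.000).
Jacobian J = [[10·x + 3·y^2 + 2·y - 2·sin(x), 6·x·y + 2·x - 5], [-4·x·y - 8·x, -2·x^2 - 4]].
At the point, J = [[30.71776, -17.000], [-12.000, -22.000]] (det J = -879.79072).
Solving J·Δ = −F gives Δ = (-1.421, 0.139).
Then the next iterate is (x, y)₁ = (1.579, -0.861).
Re-evaluating at (1.579, -0.861): F = (12.54740, -2.23560), so ‖F‖₂ = 12.745.

12.745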